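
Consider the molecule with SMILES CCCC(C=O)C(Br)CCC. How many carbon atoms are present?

Count every carbon token in the SMILES (each C, including those in ring-closure positions and inside branches).
Carbon count: 9.

9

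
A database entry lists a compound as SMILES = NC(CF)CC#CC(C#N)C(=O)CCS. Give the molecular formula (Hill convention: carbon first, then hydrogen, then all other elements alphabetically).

Walk through each heavy atom and fill implicit hydrogens from standard valence (C 4, N 3, O 2, S 2, halogen 1):
  atom 1: N, bond orders sum to 1 (valence 3) → 2 H
  atom 2: C, bond orders sum to 3 (valence 4) → 1 H
  atom 3: C, bond orders sum to 2 (valence 4) → 2 H
  atom 4: F (halogen, monovalent) → 0 H
  atom 5: C, bond orders sum to 2 (valence 4) → 2 H
  atom 6: C, bond orders sum to 4 (valence 4) → 0 H
  atom 7: C, bond orders sum to 4 (valence 4) → 0 H
  atom 8: C, bond orders sum to 3 (valence 4) → 1 H
  atom 9: C, bond orders sum to 4 (valence 4) → 0 H
  atom 10: N, bond orders sum to 3 (valence 3) → 0 H
  atom 11: C, bond orders sum to 4 (valence 4) → 0 H
  atom 12: O, bond orders sum to 2 (valence 2) → 0 H
  atom 13: C, bond orders sum to 2 (valence 4) → 2 H
  atom 14: C, bond orders sum to 2 (valence 4) → 2 H
  atom 15: S, bond orders sum to 1 (valence 2) → 1 H
Totals → C:10, H:13, F:1, N:2, O:1, S:1.
In Hill order: C10H13FN2OS.

C10H13FN2OS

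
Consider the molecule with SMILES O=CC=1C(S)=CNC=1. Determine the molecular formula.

Walk through each heavy atom and fill implicit hydrogens from standard valence (C 4, N 3, O 2, S 2, halogen 1):
  atom 1: O, bond orders sum to 2 (valence 2) → 0 H
  atom 2: C, bond orders sum to 3 (valence 4) → 1 H
  atom 3: C, bond orders sum to 4 (valence 4) → 0 H
  atom 4: C, bond orders sum to 4 (valence 4) → 0 H
  atom 5: S, bond orders sum to 1 (valence 2) → 1 H
  atom 6: C, bond orders sum to 3 (valence 4) → 1 H
  atom 7: N, bond orders sum to 2 (valence 3) → 1 H
  atom 8: C, bond orders sum to 3 (valence 4) → 1 H
Totals → C:5, H:5, N:1, O:1, S:1.
In Hill order: C5H5NOS.

C5H5NOS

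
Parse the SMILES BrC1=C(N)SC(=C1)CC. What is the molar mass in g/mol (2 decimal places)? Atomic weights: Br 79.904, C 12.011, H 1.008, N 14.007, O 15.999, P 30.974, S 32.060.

First, the molecular formula is C6H8BrNS (counting implicit H from valence).
  Br: 1 × 79.904 = 79.904
  C: 6 × 12.011 = 72.066
  H: 8 × 1.008 = 8.064
  N: 1 × 14.007 = 14.007
  S: 1 × 32.060 = 32.060
Sum: 1×79.904 + 6×12.011 + 8×1.008 + 1×14.007 + 1×32.060 = 206.101 → 206.10 g/mol.

206.10 g/mol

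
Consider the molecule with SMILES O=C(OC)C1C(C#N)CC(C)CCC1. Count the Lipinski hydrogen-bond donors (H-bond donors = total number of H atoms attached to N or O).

Donors: find every N or O and count the H atoms it carries.
  atom 1 (O): bond orders sum to 2 → 0 H
  atom 3 (O): bond orders sum to 2 → 0 H
  atom 8 (N): bond orders sum to 3 → 0 H
Lipinski HBD = 0.

0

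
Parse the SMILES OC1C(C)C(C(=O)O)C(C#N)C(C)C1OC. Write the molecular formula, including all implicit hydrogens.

C11H17NO4

Walk through each heavy atom and fill implicit hydrogens from standard valence (C 4, N 3, O 2, S 2, halogen 1):
  atom 1: O, bond orders sum to 1 (valence 2) → 1 H
  atom 2: C, bond orders sum to 3 (valence 4) → 1 H
  atom 3: C, bond orders sum to 3 (valence 4) → 1 H
  atom 4: C, bond orders sum to 1 (valence 4) → 3 H
  atom 5: C, bond orders sum to 3 (valence 4) → 1 H
  atom 6: C, bond orders sum to 4 (valence 4) → 0 H
  atom 7: O, bond orders sum to 2 (valence 2) → 0 H
  atom 8: O, bond orders sum to 1 (valence 2) → 1 H
  atom 9: C, bond orders sum to 3 (valence 4) → 1 H
  atom 10: C, bond orders sum to 4 (valence 4) → 0 H
  atom 11: N, bond orders sum to 3 (valence 3) → 0 H
  atom 12: C, bond orders sum to 3 (valence 4) → 1 H
  atom 13: C, bond orders sum to 1 (valence 4) → 3 H
  atom 14: C, bond orders sum to 3 (valence 4) → 1 H
  atom 15: O, bond orders sum to 2 (valence 2) → 0 H
  atom 16: C, bond orders sum to 1 (valence 4) → 3 H
Totals → C:11, H:17, N:1, O:4.
In Hill order: C11H17NO4.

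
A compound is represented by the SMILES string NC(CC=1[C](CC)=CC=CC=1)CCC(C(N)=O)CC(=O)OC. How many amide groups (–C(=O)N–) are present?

1

The amide motif appears at heavy-atom position 15 in the SMILES.
Other groups present: 1 ester, 1 primary amine.
Amide count: 1.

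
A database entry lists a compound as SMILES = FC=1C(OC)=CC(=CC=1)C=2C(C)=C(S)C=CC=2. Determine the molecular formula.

C14H13FOS

Walk through each heavy atom and fill implicit hydrogens from standard valence (C 4, N 3, O 2, S 2, halogen 1):
  atom 1: F (halogen, monovalent) → 0 H
  atom 2: C, bond orders sum to 4 (valence 4) → 0 H
  atom 3: C, bond orders sum to 4 (valence 4) → 0 H
  atom 4: O, bond orders sum to 2 (valence 2) → 0 H
  atom 5: C, bond orders sum to 1 (valence 4) → 3 H
  atom 6: C, bond orders sum to 3 (valence 4) → 1 H
  atom 7: C, bond orders sum to 4 (valence 4) → 0 H
  atom 8: C, bond orders sum to 3 (valence 4) → 1 H
  atom 9: C, bond orders sum to 3 (valence 4) → 1 H
  atom 10: C, bond orders sum to 4 (valence 4) → 0 H
  atom 11: C, bond orders sum to 4 (valence 4) → 0 H
  atom 12: C, bond orders sum to 1 (valence 4) → 3 H
  atom 13: C, bond orders sum to 4 (valence 4) → 0 H
  atom 14: S, bond orders sum to 1 (valence 2) → 1 H
  atom 15: C, bond orders sum to 3 (valence 4) → 1 H
  atom 16: C, bond orders sum to 3 (valence 4) → 1 H
  atom 17: C, bond orders sum to 3 (valence 4) → 1 H
Totals → C:14, H:13, F:1, O:1, S:1.
In Hill order: C14H13FOS.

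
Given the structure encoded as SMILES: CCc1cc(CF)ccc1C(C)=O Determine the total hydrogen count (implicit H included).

Walk through each heavy atom and fill implicit hydrogens from standard valence (C 4, N 3, O 2, S 2, halogen 1); for lowercase aromatic atoms, an aromatic c carries 1 H when it has two neighbours and 0 H with three, and aromatic n carries 0 H:
  atom 1: C, bond orders sum to 1 (valence 4) → 3 H
  atom 2: C, bond orders sum to 2 (valence 4) → 2 H
  atom 3: aromatic c, 3 neighbours → 0 H
  atom 4: aromatic c, 2 neighbours → 1 H
  atom 5: aromatic c, 3 neighbours → 0 H
  atom 6: C, bond orders sum to 2 (valence 4) → 2 H
  atom 7: F (halogen, monovalent) → 0 H
  atom 8: aromatic c, 2 neighbours → 1 H
  atom 9: aromatic c, 2 neighbours → 1 H
  atom 10: aromatic c, 3 neighbours → 0 H
  atom 11: C, bond orders sum to 4 (valence 4) → 0 H
  atom 12: C, bond orders sum to 1 (valence 4) → 3 H
  atom 13: O, bond orders sum to 2 (valence 2) → 0 H
Total hydrogens: 13.

13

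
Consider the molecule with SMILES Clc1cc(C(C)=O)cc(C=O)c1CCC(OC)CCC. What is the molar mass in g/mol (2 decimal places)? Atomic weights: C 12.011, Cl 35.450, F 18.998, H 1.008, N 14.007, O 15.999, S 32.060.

296.79 g/mol

First, the molecular formula is C16H21ClO3 (counting implicit H from valence).
  C: 16 × 12.011 = 192.176
  Cl: 1 × 35.450 = 35.450
  H: 21 × 1.008 = 21.168
  O: 3 × 15.999 = 47.997
Sum: 16×12.011 + 1×35.450 + 21×1.008 + 3×15.999 = 296.791 → 296.79 g/mol.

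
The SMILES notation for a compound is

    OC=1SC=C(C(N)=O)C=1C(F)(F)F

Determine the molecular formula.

C6H4F3NO2S

Walk through each heavy atom and fill implicit hydrogens from standard valence (C 4, N 3, O 2, S 2, halogen 1):
  atom 1: O, bond orders sum to 1 (valence 2) → 1 H
  atom 2: C, bond orders sum to 4 (valence 4) → 0 H
  atom 3: S, bond orders sum to 2 (valence 2) → 0 H
  atom 4: C, bond orders sum to 3 (valence 4) → 1 H
  atom 5: C, bond orders sum to 4 (valence 4) → 0 H
  atom 6: C, bond orders sum to 4 (valence 4) → 0 H
  atom 7: N, bond orders sum to 1 (valence 3) → 2 H
  atom 8: O, bond orders sum to 2 (valence 2) → 0 H
  atom 9: C, bond orders sum to 4 (valence 4) → 0 H
  atom 10: C, bond orders sum to 4 (valence 4) → 0 H
  atom 11: F (halogen, monovalent) → 0 H
  atom 12: F (halogen, monovalent) → 0 H
  atom 13: F (halogen, monovalent) → 0 H
Totals → C:6, H:4, F:3, N:1, O:2, S:1.
In Hill order: C6H4F3NO2S.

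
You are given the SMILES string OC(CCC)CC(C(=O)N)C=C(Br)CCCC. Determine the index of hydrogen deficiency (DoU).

2

Molecular formula: C13H24BrNO2.
DoU = (2C + 2 + N − H − X) / 2, where X is the halogen count and O/S are ignored.
    = (2·13 + 2 + 1 − 24 − 1) / 2 = 4 / 2 = 2.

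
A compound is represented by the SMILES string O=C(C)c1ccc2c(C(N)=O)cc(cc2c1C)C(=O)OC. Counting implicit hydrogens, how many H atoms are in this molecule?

15

Walk through each heavy atom and fill implicit hydrogens from standard valence (C 4, N 3, O 2, S 2, halogen 1); for lowercase aromatic atoms, an aromatic c carries 1 H when it has two neighbours and 0 H with three, and aromatic n carries 0 H:
  atom 1: O, bond orders sum to 2 (valence 2) → 0 H
  atom 2: C, bond orders sum to 4 (valence 4) → 0 H
  atom 3: C, bond orders sum to 1 (valence 4) → 3 H
  atom 4: aromatic c, 3 neighbours → 0 H
  atom 5: aromatic c, 2 neighbours → 1 H
  atom 6: aromatic c, 2 neighbours → 1 H
  atom 7: aromatic c, 3 neighbours → 0 H
  atom 8: aromatic c, 3 neighbours → 0 H
  atom 9: C, bond orders sum to 4 (valence 4) → 0 H
  atom 10: N, bond orders sum to 1 (valence 3) → 2 H
  atom 11: O, bond orders sum to 2 (valence 2) → 0 H
  atom 12: aromatic c, 2 neighbours → 1 H
  atom 13: aromatic c, 3 neighbours → 0 H
  atom 14: aromatic c, 2 neighbours → 1 H
  atom 15: aromatic c, 3 neighbours → 0 H
  atom 16: aromatic c, 3 neighbours → 0 H
  atom 17: C, bond orders sum to 1 (valence 4) → 3 H
  atom 18: C, bond orders sum to 4 (valence 4) → 0 H
  atom 19: O, bond orders sum to 2 (valence 2) → 0 H
  atom 20: O, bond orders sum to 2 (valence 2) → 0 H
  atom 21: C, bond orders sum to 1 (valence 4) → 3 H
Total hydrogens: 15.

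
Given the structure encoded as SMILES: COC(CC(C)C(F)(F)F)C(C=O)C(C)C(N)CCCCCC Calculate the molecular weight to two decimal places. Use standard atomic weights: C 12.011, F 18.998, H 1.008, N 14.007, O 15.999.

339.44 g/mol

First, the molecular formula is C17H32F3NO2 (counting implicit H from valence).
  C: 17 × 12.011 = 204.187
  F: 3 × 18.998 = 56.994
  H: 32 × 1.008 = 32.256
  N: 1 × 14.007 = 14.007
  O: 2 × 15.999 = 31.998
Sum: 17×12.011 + 3×18.998 + 32×1.008 + 1×14.007 + 2×15.999 = 339.442 → 339.44 g/mol.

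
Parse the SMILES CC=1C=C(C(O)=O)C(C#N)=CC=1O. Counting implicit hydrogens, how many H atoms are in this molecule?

Walk through each heavy atom and fill implicit hydrogens from standard valence (C 4, N 3, O 2, S 2, halogen 1):
  atom 1: C, bond orders sum to 1 (valence 4) → 3 H
  atom 2: C, bond orders sum to 4 (valence 4) → 0 H
  atom 3: C, bond orders sum to 3 (valence 4) → 1 H
  atom 4: C, bond orders sum to 4 (valence 4) → 0 H
  atom 5: C, bond orders sum to 4 (valence 4) → 0 H
  atom 6: O, bond orders sum to 1 (valence 2) → 1 H
  atom 7: O, bond orders sum to 2 (valence 2) → 0 H
  atom 8: C, bond orders sum to 4 (valence 4) → 0 H
  atom 9: C, bond orders sum to 4 (valence 4) → 0 H
  atom 10: N, bond orders sum to 3 (valence 3) → 0 H
  atom 11: C, bond orders sum to 3 (valence 4) → 1 H
  atom 12: C, bond orders sum to 4 (valence 4) → 0 H
  atom 13: O, bond orders sum to 1 (valence 2) → 1 H
Total hydrogens: 7.

7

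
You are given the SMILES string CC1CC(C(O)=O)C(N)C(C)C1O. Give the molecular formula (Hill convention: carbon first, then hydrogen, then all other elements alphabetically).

C9H17NO3

Walk through each heavy atom and fill implicit hydrogens from standard valence (C 4, N 3, O 2, S 2, halogen 1):
  atom 1: C, bond orders sum to 1 (valence 4) → 3 H
  atom 2: C, bond orders sum to 3 (valence 4) → 1 H
  atom 3: C, bond orders sum to 2 (valence 4) → 2 H
  atom 4: C, bond orders sum to 3 (valence 4) → 1 H
  atom 5: C, bond orders sum to 4 (valence 4) → 0 H
  atom 6: O, bond orders sum to 1 (valence 2) → 1 H
  atom 7: O, bond orders sum to 2 (valence 2) → 0 H
  atom 8: C, bond orders sum to 3 (valence 4) → 1 H
  atom 9: N, bond orders sum to 1 (valence 3) → 2 H
  atom 10: C, bond orders sum to 3 (valence 4) → 1 H
  atom 11: C, bond orders sum to 1 (valence 4) → 3 H
  atom 12: C, bond orders sum to 3 (valence 4) → 1 H
  atom 13: O, bond orders sum to 1 (valence 2) → 1 H
Totals → C:9, H:17, N:1, O:3.
In Hill order: C9H17NO3.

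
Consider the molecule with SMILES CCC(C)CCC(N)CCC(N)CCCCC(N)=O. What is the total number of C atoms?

15

Count every carbon token in the SMILES (each C, including those in ring-closure positions and inside branches).
Carbon count: 15.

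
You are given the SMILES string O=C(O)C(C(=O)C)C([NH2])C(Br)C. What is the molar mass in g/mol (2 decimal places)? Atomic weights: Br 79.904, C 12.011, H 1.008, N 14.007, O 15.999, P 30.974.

First, the molecular formula is C7H12BrNO3 (counting implicit H from valence).
  Br: 1 × 79.904 = 79.904
  C: 7 × 12.011 = 84.077
  H: 12 × 1.008 = 12.096
  N: 1 × 14.007 = 14.007
  O: 3 × 15.999 = 47.997
Sum: 1×79.904 + 7×12.011 + 12×1.008 + 1×14.007 + 3×15.999 = 238.081 → 238.08 g/mol.

238.08 g/mol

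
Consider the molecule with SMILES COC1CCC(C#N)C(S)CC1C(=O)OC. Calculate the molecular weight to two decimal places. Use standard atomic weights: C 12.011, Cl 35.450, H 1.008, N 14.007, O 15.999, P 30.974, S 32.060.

First, the molecular formula is C11H17NO3S (counting implicit H from valence).
  C: 11 × 12.011 = 132.121
  H: 17 × 1.008 = 17.136
  N: 1 × 14.007 = 14.007
  O: 3 × 15.999 = 47.997
  S: 1 × 32.060 = 32.060
Sum: 11×12.011 + 17×1.008 + 1×14.007 + 3×15.999 + 1×32.060 = 243.321 → 243.32 g/mol.

243.32 g/mol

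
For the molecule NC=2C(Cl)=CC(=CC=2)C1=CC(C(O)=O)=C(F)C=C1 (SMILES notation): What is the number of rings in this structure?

In SMILES, each pair of matching ring-closure digits denotes one ring-closing bond; the number of such bonds equals the number of independent rings.
Ring-closure bonds here: 2.

2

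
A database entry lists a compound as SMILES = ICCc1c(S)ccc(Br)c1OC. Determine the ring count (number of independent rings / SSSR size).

In SMILES, each pair of matching ring-closure digits denotes one ring-closing bond; the number of such bonds equals the number of independent rings.
Ring-closure bonds here: 1.

1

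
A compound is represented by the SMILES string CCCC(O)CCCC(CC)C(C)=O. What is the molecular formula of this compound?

Walk through each heavy atom and fill implicit hydrogens from standard valence (C 4, N 3, O 2, S 2, halogen 1):
  atom 1: C, bond orders sum to 1 (valence 4) → 3 H
  atom 2: C, bond orders sum to 2 (valence 4) → 2 H
  atom 3: C, bond orders sum to 2 (valence 4) → 2 H
  atom 4: C, bond orders sum to 3 (valence 4) → 1 H
  atom 5: O, bond orders sum to 1 (valence 2) → 1 H
  atom 6: C, bond orders sum to 2 (valence 4) → 2 H
  atom 7: C, bond orders sum to 2 (valence 4) → 2 H
  atom 8: C, bond orders sum to 2 (valence 4) → 2 H
  atom 9: C, bond orders sum to 3 (valence 4) → 1 H
  atom 10: C, bond orders sum to 2 (valence 4) → 2 H
  atom 11: C, bond orders sum to 1 (valence 4) → 3 H
  atom 12: C, bond orders sum to 4 (valence 4) → 0 H
  atom 13: C, bond orders sum to 1 (valence 4) → 3 H
  atom 14: O, bond orders sum to 2 (valence 2) → 0 H
Totals → C:12, H:24, O:2.
In Hill order: C12H24O2.

C12H24O2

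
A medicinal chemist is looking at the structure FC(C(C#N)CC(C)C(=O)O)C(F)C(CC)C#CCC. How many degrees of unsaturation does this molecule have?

Degree of unsaturation = (number of rings) + (number of π bonds).
Ring closures in the SMILES: 0.
π bonds: 1 double bond (each 1 DoU), 2 triple bonds (each 2 DoU) → 5 DoU from unsaturation.
Total DoU = 0 + 5 = 5.

5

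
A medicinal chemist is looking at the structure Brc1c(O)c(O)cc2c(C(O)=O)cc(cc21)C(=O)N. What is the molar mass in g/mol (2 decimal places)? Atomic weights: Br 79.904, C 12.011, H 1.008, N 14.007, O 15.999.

First, the molecular formula is C12H8BrNO5 (counting implicit H from valence).
  Br: 1 × 79.904 = 79.904
  C: 12 × 12.011 = 144.132
  H: 8 × 1.008 = 8.064
  N: 1 × 14.007 = 14.007
  O: 5 × 15.999 = 79.995
Sum: 1×79.904 + 12×12.011 + 8×1.008 + 1×14.007 + 5×15.999 = 326.102 → 326.10 g/mol.

326.10 g/mol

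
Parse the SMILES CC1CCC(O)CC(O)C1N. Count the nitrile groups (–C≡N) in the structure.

0

Scan the SMILES for the nitrile motif — none present.
Groups that are present: 2 hydroxyl, 1 primary amine.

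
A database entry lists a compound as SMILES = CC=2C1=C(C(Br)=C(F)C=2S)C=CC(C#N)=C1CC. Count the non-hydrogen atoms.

Every atom symbol written in the SMILES (organic subset) is one heavy atom; implicit H are not written.
Heavy atoms by element → Br:1, C:14, F:1, N:1, S:1.
Total: 18.

18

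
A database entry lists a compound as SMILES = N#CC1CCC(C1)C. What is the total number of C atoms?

7

Count every carbon token in the SMILES (each C, including those in ring-closure positions and inside branches).
Carbon count: 7.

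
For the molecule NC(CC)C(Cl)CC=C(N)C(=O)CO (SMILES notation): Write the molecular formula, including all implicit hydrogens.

C9H17ClN2O2

Walk through each heavy atom and fill implicit hydrogens from standard valence (C 4, N 3, O 2, S 2, halogen 1):
  atom 1: N, bond orders sum to 1 (valence 3) → 2 H
  atom 2: C, bond orders sum to 3 (valence 4) → 1 H
  atom 3: C, bond orders sum to 2 (valence 4) → 2 H
  atom 4: C, bond orders sum to 1 (valence 4) → 3 H
  atom 5: C, bond orders sum to 3 (valence 4) → 1 H
  atom 6: Cl (halogen, monovalent) → 0 H
  atom 7: C, bond orders sum to 2 (valence 4) → 2 H
  atom 8: C, bond orders sum to 3 (valence 4) → 1 H
  atom 9: C, bond orders sum to 4 (valence 4) → 0 H
  atom 10: N, bond orders sum to 1 (valence 3) → 2 H
  atom 11: C, bond orders sum to 4 (valence 4) → 0 H
  atom 12: O, bond orders sum to 2 (valence 2) → 0 H
  atom 13: C, bond orders sum to 2 (valence 4) → 2 H
  atom 14: O, bond orders sum to 1 (valence 2) → 1 H
Totals → C:9, H:17, Cl:1, N:2, O:2.
In Hill order: C9H17ClN2O2.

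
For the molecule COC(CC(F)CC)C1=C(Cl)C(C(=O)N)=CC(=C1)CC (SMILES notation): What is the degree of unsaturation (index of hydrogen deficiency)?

Molecular formula: C15H21ClFNO2.
DoU = (2C + 2 + N − H − X) / 2, where X is the halogen count and O/S are ignored.
    = (2·15 + 2 + 1 − 21 − 2) / 2 = 10 / 2 = 5.

5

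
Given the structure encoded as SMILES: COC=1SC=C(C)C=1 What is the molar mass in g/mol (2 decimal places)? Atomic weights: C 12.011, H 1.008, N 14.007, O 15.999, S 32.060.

128.19 g/mol

First, the molecular formula is C6H8OS (counting implicit H from valence).
  C: 6 × 12.011 = 72.066
  H: 8 × 1.008 = 8.064
  O: 1 × 15.999 = 15.999
  S: 1 × 32.060 = 32.060
Sum: 6×12.011 + 8×1.008 + 1×15.999 + 1×32.060 = 128.189 → 128.19 g/mol.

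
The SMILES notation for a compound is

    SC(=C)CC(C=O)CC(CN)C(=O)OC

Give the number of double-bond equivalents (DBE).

Degree of unsaturation = (number of rings) + (number of π bonds).
Ring closures in the SMILES: 0.
π bonds: 3 double bonds (each 1 DoU) → 3 DoU from unsaturation.
Total DoU = 0 + 3 = 3.

3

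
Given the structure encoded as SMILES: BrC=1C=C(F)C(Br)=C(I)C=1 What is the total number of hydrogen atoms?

2

Walk through each heavy atom and fill implicit hydrogens from standard valence (C 4, N 3, O 2, S 2, halogen 1):
  atom 1: Br (halogen, monovalent) → 0 H
  atom 2: C, bond orders sum to 4 (valence 4) → 0 H
  atom 3: C, bond orders sum to 3 (valence 4) → 1 H
  atom 4: C, bond orders sum to 4 (valence 4) → 0 H
  atom 5: F (halogen, monovalent) → 0 H
  atom 6: C, bond orders sum to 4 (valence 4) → 0 H
  atom 7: Br (halogen, monovalent) → 0 H
  atom 8: C, bond orders sum to 4 (valence 4) → 0 H
  atom 9: I (halogen, monovalent) → 0 H
  atom 10: C, bond orders sum to 3 (valence 4) → 1 H
Total hydrogens: 2.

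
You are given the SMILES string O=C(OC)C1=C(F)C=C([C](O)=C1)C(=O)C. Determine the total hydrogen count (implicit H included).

9

Walk through each heavy atom and fill implicit hydrogens from standard valence (C 4, N 3, O 2, S 2, halogen 1):
  atom 1: O, bond orders sum to 2 (valence 2) → 0 H
  atom 2: C, bond orders sum to 4 (valence 4) → 0 H
  atom 3: O, bond orders sum to 2 (valence 2) → 0 H
  atom 4: C, bond orders sum to 1 (valence 4) → 3 H
  atom 5: C, bond orders sum to 4 (valence 4) → 0 H
  atom 6: C, bond orders sum to 4 (valence 4) → 0 H
  atom 7: F (halogen, monovalent) → 0 H
  atom 8: C, bond orders sum to 3 (valence 4) → 1 H
  atom 9: C, bond orders sum to 4 (valence 4) → 0 H
  atom 10: C with explicit H count 0
  atom 11: O, bond orders sum to 1 (valence 2) → 1 H
  atom 12: C, bond orders sum to 3 (valence 4) → 1 H
  atom 13: C, bond orders sum to 4 (valence 4) → 0 H
  atom 14: O, bond orders sum to 2 (valence 2) → 0 H
  atom 15: C, bond orders sum to 1 (valence 4) → 3 H
Total hydrogens: 9.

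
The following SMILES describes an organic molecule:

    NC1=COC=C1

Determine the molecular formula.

Walk through each heavy atom and fill implicit hydrogens from standard valence (C 4, N 3, O 2, S 2, halogen 1):
  atom 1: N, bond orders sum to 1 (valence 3) → 2 H
  atom 2: C, bond orders sum to 4 (valence 4) → 0 H
  atom 3: C, bond orders sum to 3 (valence 4) → 1 H
  atom 4: O, bond orders sum to 2 (valence 2) → 0 H
  atom 5: C, bond orders sum to 3 (valence 4) → 1 H
  atom 6: C, bond orders sum to 3 (valence 4) → 1 H
Totals → C:4, H:5, N:1, O:1.
In Hill order: C4H5NO.

C4H5NO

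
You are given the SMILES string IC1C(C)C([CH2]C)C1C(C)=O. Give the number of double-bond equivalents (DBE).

2

Degree of unsaturation = (number of rings) + (number of π bonds).
Ring closures in the SMILES: 1.
π bonds: 1 double bond (each 1 DoU) → 1 DoU from unsaturation.
Total DoU = 1 + 1 = 2.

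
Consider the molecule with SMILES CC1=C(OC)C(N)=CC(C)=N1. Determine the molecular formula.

C8H12N2O

Walk through each heavy atom and fill implicit hydrogens from standard valence (C 4, N 3, O 2, S 2, halogen 1):
  atom 1: C, bond orders sum to 1 (valence 4) → 3 H
  atom 2: C, bond orders sum to 4 (valence 4) → 0 H
  atom 3: C, bond orders sum to 4 (valence 4) → 0 H
  atom 4: O, bond orders sum to 2 (valence 2) → 0 H
  atom 5: C, bond orders sum to 1 (valence 4) → 3 H
  atom 6: C, bond orders sum to 4 (valence 4) → 0 H
  atom 7: N, bond orders sum to 1 (valence 3) → 2 H
  atom 8: C, bond orders sum to 3 (valence 4) → 1 H
  atom 9: C, bond orders sum to 4 (valence 4) → 0 H
  atom 10: C, bond orders sum to 1 (valence 4) → 3 H
  atom 11: N, bond orders sum to 3 (valence 3) → 0 H
Totals → C:8, H:12, N:2, O:1.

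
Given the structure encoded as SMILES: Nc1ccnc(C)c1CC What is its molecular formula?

Walk through each heavy atom and fill implicit hydrogens from standard valence (C 4, N 3, O 2, S 2, halogen 1); for lowercase aromatic atoms, an aromatic c carries 1 H when it has two neighbours and 0 H with three, and aromatic n carries 0 H:
  atom 1: N, bond orders sum to 1 (valence 3) → 2 H
  atom 2: aromatic c, 3 neighbours → 0 H
  atom 3: aromatic c, 2 neighbours → 1 H
  atom 4: aromatic c, 2 neighbours → 1 H
  atom 5: aromatic n, 2 neighbours → 0 H
  atom 6: aromatic c, 3 neighbours → 0 H
  atom 7: C, bond orders sum to 1 (valence 4) → 3 H
  atom 8: aromatic c, 3 neighbours → 0 H
  atom 9: C, bond orders sum to 2 (valence 4) → 2 H
  atom 10: C, bond orders sum to 1 (valence 4) → 3 H
Totals → C:8, H:12, N:2.

C8H12N2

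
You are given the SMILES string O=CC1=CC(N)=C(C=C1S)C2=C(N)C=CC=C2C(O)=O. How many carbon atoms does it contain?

14

Count every carbon token in the SMILES (each C, including those in ring-closure positions and inside branches).
Carbon count: 14.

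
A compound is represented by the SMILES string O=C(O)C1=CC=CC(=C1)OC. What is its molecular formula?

C8H8O3

Walk through each heavy atom and fill implicit hydrogens from standard valence (C 4, N 3, O 2, S 2, halogen 1):
  atom 1: O, bond orders sum to 2 (valence 2) → 0 H
  atom 2: C, bond orders sum to 4 (valence 4) → 0 H
  atom 3: O, bond orders sum to 1 (valence 2) → 1 H
  atom 4: C, bond orders sum to 4 (valence 4) → 0 H
  atom 5: C, bond orders sum to 3 (valence 4) → 1 H
  atom 6: C, bond orders sum to 3 (valence 4) → 1 H
  atom 7: C, bond orders sum to 3 (valence 4) → 1 H
  atom 8: C, bond orders sum to 4 (valence 4) → 0 H
  atom 9: C, bond orders sum to 3 (valence 4) → 1 H
  atom 10: O, bond orders sum to 2 (valence 2) → 0 H
  atom 11: C, bond orders sum to 1 (valence 4) → 3 H
Totals → C:8, H:8, O:3.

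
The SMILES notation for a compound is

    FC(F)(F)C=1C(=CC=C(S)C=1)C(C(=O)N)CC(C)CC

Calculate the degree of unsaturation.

Degree of unsaturation = (number of rings) + (number of π bonds).
Ring closures in the SMILES: 1.
π bonds: 4 double bonds (each 1 DoU) → 4 DoU from unsaturation.
Total DoU = 1 + 4 = 5.

5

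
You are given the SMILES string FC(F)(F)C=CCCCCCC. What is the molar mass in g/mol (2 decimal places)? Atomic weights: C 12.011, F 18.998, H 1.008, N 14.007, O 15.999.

First, the molecular formula is C9H15F3 (counting implicit H from valence).
  C: 9 × 12.011 = 108.099
  F: 3 × 18.998 = 56.994
  H: 15 × 1.008 = 15.120
Sum: 9×12.011 + 3×18.998 + 15×1.008 = 180.213 → 180.21 g/mol.

180.21 g/mol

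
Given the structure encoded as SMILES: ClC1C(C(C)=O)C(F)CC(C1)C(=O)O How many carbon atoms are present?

9

Count every carbon token in the SMILES (each C, including those in ring-closure positions and inside branches).
Carbon count: 9.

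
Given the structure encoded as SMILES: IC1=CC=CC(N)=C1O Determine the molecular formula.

C6H6INO

Walk through each heavy atom and fill implicit hydrogens from standard valence (C 4, N 3, O 2, S 2, halogen 1):
  atom 1: I (halogen, monovalent) → 0 H
  atom 2: C, bond orders sum to 4 (valence 4) → 0 H
  atom 3: C, bond orders sum to 3 (valence 4) → 1 H
  atom 4: C, bond orders sum to 3 (valence 4) → 1 H
  atom 5: C, bond orders sum to 3 (valence 4) → 1 H
  atom 6: C, bond orders sum to 4 (valence 4) → 0 H
  atom 7: N, bond orders sum to 1 (valence 3) → 2 H
  atom 8: C, bond orders sum to 4 (valence 4) → 0 H
  atom 9: O, bond orders sum to 1 (valence 2) → 1 H
Totals → C:6, H:6, I:1, N:1, O:1.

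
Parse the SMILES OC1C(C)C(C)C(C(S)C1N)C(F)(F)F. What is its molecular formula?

C9H16F3NOS

Walk through each heavy atom and fill implicit hydrogens from standard valence (C 4, N 3, O 2, S 2, halogen 1):
  atom 1: O, bond orders sum to 1 (valence 2) → 1 H
  atom 2: C, bond orders sum to 3 (valence 4) → 1 H
  atom 3: C, bond orders sum to 3 (valence 4) → 1 H
  atom 4: C, bond orders sum to 1 (valence 4) → 3 H
  atom 5: C, bond orders sum to 3 (valence 4) → 1 H
  atom 6: C, bond orders sum to 1 (valence 4) → 3 H
  atom 7: C, bond orders sum to 3 (valence 4) → 1 H
  atom 8: C, bond orders sum to 3 (valence 4) → 1 H
  atom 9: S, bond orders sum to 1 (valence 2) → 1 H
  atom 10: C, bond orders sum to 3 (valence 4) → 1 H
  atom 11: N, bond orders sum to 1 (valence 3) → 2 H
  atom 12: C, bond orders sum to 4 (valence 4) → 0 H
  atom 13: F (halogen, monovalent) → 0 H
  atom 14: F (halogen, monovalent) → 0 H
  atom 15: F (halogen, monovalent) → 0 H
Totals → C:9, H:16, F:3, N:1, O:1, S:1.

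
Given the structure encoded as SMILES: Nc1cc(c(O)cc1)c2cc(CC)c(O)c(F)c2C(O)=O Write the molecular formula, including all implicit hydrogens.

C15H14FNO4

Walk through each heavy atom and fill implicit hydrogens from standard valence (C 4, N 3, O 2, S 2, halogen 1); for lowercase aromatic atoms, an aromatic c carries 1 H when it has two neighbours and 0 H with three, and aromatic n carries 0 H:
  atom 1: N, bond orders sum to 1 (valence 3) → 2 H
  atom 2: aromatic c, 3 neighbours → 0 H
  atom 3: aromatic c, 2 neighbours → 1 H
  atom 4: aromatic c, 3 neighbours → 0 H
  atom 5: aromatic c, 3 neighbours → 0 H
  atom 6: O, bond orders sum to 1 (valence 2) → 1 H
  atom 7: aromatic c, 2 neighbours → 1 H
  atom 8: aromatic c, 2 neighbours → 1 H
  atom 9: aromatic c, 3 neighbours → 0 H
  atom 10: aromatic c, 2 neighbours → 1 H
  atom 11: aromatic c, 3 neighbours → 0 H
  atom 12: C, bond orders sum to 2 (valence 4) → 2 H
  atom 13: C, bond orders sum to 1 (valence 4) → 3 H
  atom 14: aromatic c, 3 neighbours → 0 H
  atom 15: O, bond orders sum to 1 (valence 2) → 1 H
  atom 16: aromatic c, 3 neighbours → 0 H
  atom 17: F (halogen, monovalent) → 0 H
  atom 18: aromatic c, 3 neighbours → 0 H
  atom 19: C, bond orders sum to 4 (valence 4) → 0 H
  atom 20: O, bond orders sum to 1 (valence 2) → 1 H
  atom 21: O, bond orders sum to 2 (valence 2) → 0 H
Totals → C:15, H:14, F:1, N:1, O:4.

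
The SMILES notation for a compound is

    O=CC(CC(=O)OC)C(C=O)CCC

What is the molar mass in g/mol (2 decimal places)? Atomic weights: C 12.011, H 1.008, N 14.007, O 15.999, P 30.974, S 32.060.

200.23 g/mol

First, the molecular formula is C10H16O4 (counting implicit H from valence).
  C: 10 × 12.011 = 120.110
  H: 16 × 1.008 = 16.128
  O: 4 × 15.999 = 63.996
Sum: 10×12.011 + 16×1.008 + 4×15.999 = 200.234 → 200.23 g/mol.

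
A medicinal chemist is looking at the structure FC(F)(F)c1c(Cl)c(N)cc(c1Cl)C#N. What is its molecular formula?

C8H3Cl2F3N2

Walk through each heavy atom and fill implicit hydrogens from standard valence (C 4, N 3, O 2, S 2, halogen 1); for lowercase aromatic atoms, an aromatic c carries 1 H when it has two neighbours and 0 H with three, and aromatic n carries 0 H:
  atom 1: F (halogen, monovalent) → 0 H
  atom 2: C, bond orders sum to 4 (valence 4) → 0 H
  atom 3: F (halogen, monovalent) → 0 H
  atom 4: F (halogen, monovalent) → 0 H
  atom 5: aromatic c, 3 neighbours → 0 H
  atom 6: aromatic c, 3 neighbours → 0 H
  atom 7: Cl (halogen, monovalent) → 0 H
  atom 8: aromatic c, 3 neighbours → 0 H
  atom 9: N, bond orders sum to 1 (valence 3) → 2 H
  atom 10: aromatic c, 2 neighbours → 1 H
  atom 11: aromatic c, 3 neighbours → 0 H
  atom 12: aromatic c, 3 neighbours → 0 H
  atom 13: Cl (halogen, monovalent) → 0 H
  atom 14: C, bond orders sum to 4 (valence 4) → 0 H
  atom 15: N, bond orders sum to 3 (valence 3) → 0 H
Totals → C:8, H:3, Cl:2, F:3, N:2.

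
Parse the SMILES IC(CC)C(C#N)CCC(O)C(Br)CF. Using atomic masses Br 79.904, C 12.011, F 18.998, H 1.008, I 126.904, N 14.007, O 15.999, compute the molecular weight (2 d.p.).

First, the molecular formula is C10H16BrFINO (counting implicit H from valence).
  Br: 1 × 79.904 = 79.904
  C: 10 × 12.011 = 120.110
  F: 1 × 18.998 = 18.998
  H: 16 × 1.008 = 16.128
  I: 1 × 126.904 = 126.904
  N: 1 × 14.007 = 14.007
  O: 1 × 15.999 = 15.999
Sum: 1×79.904 + 10×12.011 + 1×18.998 + 16×1.008 + 1×126.904 + 1×14.007 + 1×15.999 = 392.050 → 392.05 g/mol.

392.05 g/mol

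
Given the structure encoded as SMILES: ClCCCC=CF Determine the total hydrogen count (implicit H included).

8

Walk through each heavy atom and fill implicit hydrogens from standard valence (C 4, N 3, O 2, S 2, halogen 1):
  atom 1: Cl (halogen, monovalent) → 0 H
  atom 2: C, bond orders sum to 2 (valence 4) → 2 H
  atom 3: C, bond orders sum to 2 (valence 4) → 2 H
  atom 4: C, bond orders sum to 2 (valence 4) → 2 H
  atom 5: C, bond orders sum to 3 (valence 4) → 1 H
  atom 6: C, bond orders sum to 3 (valence 4) → 1 H
  atom 7: F (halogen, monovalent) → 0 H
Total hydrogens: 8.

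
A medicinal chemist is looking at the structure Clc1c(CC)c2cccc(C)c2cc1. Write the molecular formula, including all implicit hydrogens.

C13H13Cl

Walk through each heavy atom and fill implicit hydrogens from standard valence (C 4, N 3, O 2, S 2, halogen 1); for lowercase aromatic atoms, an aromatic c carries 1 H when it has two neighbours and 0 H with three, and aromatic n carries 0 H:
  atom 1: Cl (halogen, monovalent) → 0 H
  atom 2: aromatic c, 3 neighbours → 0 H
  atom 3: aromatic c, 3 neighbours → 0 H
  atom 4: C, bond orders sum to 2 (valence 4) → 2 H
  atom 5: C, bond orders sum to 1 (valence 4) → 3 H
  atom 6: aromatic c, 3 neighbours → 0 H
  atom 7: aromatic c, 2 neighbours → 1 H
  atom 8: aromatic c, 2 neighbours → 1 H
  atom 9: aromatic c, 2 neighbours → 1 H
  atom 10: aromatic c, 3 neighbours → 0 H
  atom 11: C, bond orders sum to 1 (valence 4) → 3 H
  atom 12: aromatic c, 3 neighbours → 0 H
  atom 13: aromatic c, 2 neighbours → 1 H
  atom 14: aromatic c, 2 neighbours → 1 H
Totals → C:13, H:13, Cl:1.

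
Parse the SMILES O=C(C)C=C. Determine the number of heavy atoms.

5

Every atom symbol written in the SMILES (organic subset) is one heavy atom; implicit H are not written.
Heavy atoms by element → C:4, O:1.
Total: 5.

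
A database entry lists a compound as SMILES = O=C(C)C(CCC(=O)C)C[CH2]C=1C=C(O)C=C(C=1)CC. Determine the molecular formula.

C17H24O3

Walk through each heavy atom and fill implicit hydrogens from standard valence (C 4, N 3, O 2, S 2, halogen 1):
  atom 1: O, bond orders sum to 2 (valence 2) → 0 H
  atom 2: C, bond orders sum to 4 (valence 4) → 0 H
  atom 3: C, bond orders sum to 1 (valence 4) → 3 H
  atom 4: C, bond orders sum to 3 (valence 4) → 1 H
  atom 5: C, bond orders sum to 2 (valence 4) → 2 H
  atom 6: C, bond orders sum to 2 (valence 4) → 2 H
  atom 7: C, bond orders sum to 4 (valence 4) → 0 H
  atom 8: O, bond orders sum to 2 (valence 2) → 0 H
  atom 9: C, bond orders sum to 1 (valence 4) → 3 H
  atom 10: C, bond orders sum to 2 (valence 4) → 2 H
  atom 11: C with explicit H count 2
  atom 12: C, bond orders sum to 4 (valence 4) → 0 H
  atom 13: C, bond orders sum to 3 (valence 4) → 1 H
  atom 14: C, bond orders sum to 4 (valence 4) → 0 H
  atom 15: O, bond orders sum to 1 (valence 2) → 1 H
  atom 16: C, bond orders sum to 3 (valence 4) → 1 H
  atom 17: C, bond orders sum to 4 (valence 4) → 0 H
  atom 18: C, bond orders sum to 3 (valence 4) → 1 H
  atom 19: C, bond orders sum to 2 (valence 4) → 2 H
  atom 20: C, bond orders sum to 1 (valence 4) → 3 H
Totals → C:17, H:24, O:3.
In Hill order: C17H24O3.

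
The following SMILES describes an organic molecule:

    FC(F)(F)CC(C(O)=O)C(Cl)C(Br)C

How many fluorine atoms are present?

Scan the SMILES for F atoms (remember two-letter symbols like Cl and Br are single atoms).
Fluorine count: 3.

3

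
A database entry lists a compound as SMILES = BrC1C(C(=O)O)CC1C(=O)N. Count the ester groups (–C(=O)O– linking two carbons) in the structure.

Scan the SMILES for the ester motif — none present.
Groups that are present: 1 amide, 1 carboxylic acid.

0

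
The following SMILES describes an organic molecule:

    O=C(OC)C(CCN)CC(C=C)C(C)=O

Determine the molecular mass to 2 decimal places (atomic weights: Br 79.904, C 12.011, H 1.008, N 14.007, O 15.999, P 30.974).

First, the molecular formula is C11H19NO3 (counting implicit H from valence).
  C: 11 × 12.011 = 132.121
  H: 19 × 1.008 = 19.152
  N: 1 × 14.007 = 14.007
  O: 3 × 15.999 = 47.997
Sum: 11×12.011 + 19×1.008 + 1×14.007 + 3×15.999 = 213.277 → 213.28 g/mol.

213.28 g/mol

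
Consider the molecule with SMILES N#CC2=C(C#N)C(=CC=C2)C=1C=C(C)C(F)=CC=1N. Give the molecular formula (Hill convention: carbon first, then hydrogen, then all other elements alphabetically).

Walk through each heavy atom and fill implicit hydrogens from standard valence (C 4, N 3, O 2, S 2, halogen 1):
  atom 1: N, bond orders sum to 3 (valence 3) → 0 H
  atom 2: C, bond orders sum to 4 (valence 4) → 0 H
  atom 3: C, bond orders sum to 4 (valence 4) → 0 H
  atom 4: C, bond orders sum to 4 (valence 4) → 0 H
  atom 5: C, bond orders sum to 4 (valence 4) → 0 H
  atom 6: N, bond orders sum to 3 (valence 3) → 0 H
  atom 7: C, bond orders sum to 4 (valence 4) → 0 H
  atom 8: C, bond orders sum to 3 (valence 4) → 1 H
  atom 9: C, bond orders sum to 3 (valence 4) → 1 H
  atom 10: C, bond orders sum to 3 (valence 4) → 1 H
  atom 11: C, bond orders sum to 4 (valence 4) → 0 H
  atom 12: C, bond orders sum to 3 (valence 4) → 1 H
  atom 13: C, bond orders sum to 4 (valence 4) → 0 H
  atom 14: C, bond orders sum to 1 (valence 4) → 3 H
  atom 15: C, bond orders sum to 4 (valence 4) → 0 H
  atom 16: F (halogen, monovalent) → 0 H
  atom 17: C, bond orders sum to 3 (valence 4) → 1 H
  atom 18: C, bond orders sum to 4 (valence 4) → 0 H
  atom 19: N, bond orders sum to 1 (valence 3) → 2 H
Totals → C:15, H:10, F:1, N:3.
In Hill order: C15H10FN3.

C15H10FN3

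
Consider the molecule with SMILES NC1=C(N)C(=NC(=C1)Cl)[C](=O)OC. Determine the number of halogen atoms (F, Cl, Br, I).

Halogen atoms appear at heavy-atom position 9 (1×Cl).
Other groups present: 1 ester, 2 primary amine.
Halogen count: 1.

1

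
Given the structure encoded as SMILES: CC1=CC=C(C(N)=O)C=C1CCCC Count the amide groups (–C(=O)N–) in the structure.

1

The amide motif appears at heavy-atom position 6 in the SMILES.
Amide count: 1.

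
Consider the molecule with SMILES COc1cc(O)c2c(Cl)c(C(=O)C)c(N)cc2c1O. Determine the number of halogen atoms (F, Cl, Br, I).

Halogen atoms appear at heavy-atom position 9 (1×Cl).
Other groups present: 1 ether, 2 hydroxyl, 1 ketone, 1 primary amine.
Halogen count: 1.

1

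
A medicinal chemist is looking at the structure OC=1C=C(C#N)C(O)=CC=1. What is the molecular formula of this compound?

C7H5NO2

Walk through each heavy atom and fill implicit hydrogens from standard valence (C 4, N 3, O 2, S 2, halogen 1):
  atom 1: O, bond orders sum to 1 (valence 2) → 1 H
  atom 2: C, bond orders sum to 4 (valence 4) → 0 H
  atom 3: C, bond orders sum to 3 (valence 4) → 1 H
  atom 4: C, bond orders sum to 4 (valence 4) → 0 H
  atom 5: C, bond orders sum to 4 (valence 4) → 0 H
  atom 6: N, bond orders sum to 3 (valence 3) → 0 H
  atom 7: C, bond orders sum to 4 (valence 4) → 0 H
  atom 8: O, bond orders sum to 1 (valence 2) → 1 H
  atom 9: C, bond orders sum to 3 (valence 4) → 1 H
  atom 10: C, bond orders sum to 3 (valence 4) → 1 H
Totals → C:7, H:5, N:1, O:2.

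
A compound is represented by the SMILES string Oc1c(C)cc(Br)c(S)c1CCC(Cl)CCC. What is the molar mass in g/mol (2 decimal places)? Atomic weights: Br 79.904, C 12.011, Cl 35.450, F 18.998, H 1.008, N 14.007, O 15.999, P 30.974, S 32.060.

First, the molecular formula is C13H18BrClOS (counting implicit H from valence).
  Br: 1 × 79.904 = 79.904
  C: 13 × 12.011 = 156.143
  Cl: 1 × 35.450 = 35.450
  H: 18 × 1.008 = 18.144
  O: 1 × 15.999 = 15.999
  S: 1 × 32.060 = 32.060
Sum: 1×79.904 + 13×12.011 + 1×35.450 + 18×1.008 + 1×15.999 + 1×32.060 = 337.700 → 337.70 g/mol.

337.70 g/mol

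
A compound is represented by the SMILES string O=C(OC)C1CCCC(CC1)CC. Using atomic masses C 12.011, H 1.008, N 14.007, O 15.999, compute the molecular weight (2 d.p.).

First, the molecular formula is C11H20O2 (counting implicit H from valence).
  C: 11 × 12.011 = 132.121
  H: 20 × 1.008 = 20.160
  O: 2 × 15.999 = 31.998
Sum: 11×12.011 + 20×1.008 + 2×15.999 = 184.279 → 184.28 g/mol.

184.28 g/mol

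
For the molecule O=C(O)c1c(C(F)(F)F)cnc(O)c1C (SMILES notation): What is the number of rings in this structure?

1

In SMILES, each pair of matching ring-closure digits denotes one ring-closing bond; the number of such bonds equals the number of independent rings.
Ring-closure bonds here: 1.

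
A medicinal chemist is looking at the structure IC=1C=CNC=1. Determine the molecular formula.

C4H4IN

Walk through each heavy atom and fill implicit hydrogens from standard valence (C 4, N 3, O 2, S 2, halogen 1):
  atom 1: I (halogen, monovalent) → 0 H
  atom 2: C, bond orders sum to 4 (valence 4) → 0 H
  atom 3: C, bond orders sum to 3 (valence 4) → 1 H
  atom 4: C, bond orders sum to 3 (valence 4) → 1 H
  atom 5: N, bond orders sum to 2 (valence 3) → 1 H
  atom 6: C, bond orders sum to 3 (valence 4) → 1 H
Totals → C:4, H:4, I:1, N:1.
In Hill order: C4H4IN.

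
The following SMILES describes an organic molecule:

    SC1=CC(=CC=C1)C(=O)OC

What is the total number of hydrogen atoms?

Walk through each heavy atom and fill implicit hydrogens from standard valence (C 4, N 3, O 2, S 2, halogen 1):
  atom 1: S, bond orders sum to 1 (valence 2) → 1 H
  atom 2: C, bond orders sum to 4 (valence 4) → 0 H
  atom 3: C, bond orders sum to 3 (valence 4) → 1 H
  atom 4: C, bond orders sum to 4 (valence 4) → 0 H
  atom 5: C, bond orders sum to 3 (valence 4) → 1 H
  atom 6: C, bond orders sum to 3 (valence 4) → 1 H
  atom 7: C, bond orders sum to 3 (valence 4) → 1 H
  atom 8: C, bond orders sum to 4 (valence 4) → 0 H
  atom 9: O, bond orders sum to 2 (valence 2) → 0 H
  atom 10: O, bond orders sum to 2 (valence 2) → 0 H
  atom 11: C, bond orders sum to 1 (valence 4) → 3 H
Total hydrogens: 8.

8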